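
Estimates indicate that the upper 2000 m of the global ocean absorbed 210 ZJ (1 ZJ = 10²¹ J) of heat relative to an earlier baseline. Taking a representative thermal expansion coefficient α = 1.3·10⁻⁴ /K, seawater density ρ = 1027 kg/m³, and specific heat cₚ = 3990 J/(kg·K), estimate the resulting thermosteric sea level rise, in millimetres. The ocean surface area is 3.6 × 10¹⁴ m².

about 18.5 mm

Per unit area: Q = 210×10²¹ / (3.6×10¹⁴) ≈ 5.833×10⁸ J/m²
Δh = αQ/(ρcₚ) = 1.3×10⁻⁴ × 5.833×10⁸ / (1027 × 3990) ≈ 0.018505 m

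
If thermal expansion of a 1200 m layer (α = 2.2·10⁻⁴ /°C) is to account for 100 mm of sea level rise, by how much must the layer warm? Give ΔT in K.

0.379 K

ΔT = Δh/(αH) = 0.1 / (2.2×10⁻⁴ × 1200) ≈ 0.3788 K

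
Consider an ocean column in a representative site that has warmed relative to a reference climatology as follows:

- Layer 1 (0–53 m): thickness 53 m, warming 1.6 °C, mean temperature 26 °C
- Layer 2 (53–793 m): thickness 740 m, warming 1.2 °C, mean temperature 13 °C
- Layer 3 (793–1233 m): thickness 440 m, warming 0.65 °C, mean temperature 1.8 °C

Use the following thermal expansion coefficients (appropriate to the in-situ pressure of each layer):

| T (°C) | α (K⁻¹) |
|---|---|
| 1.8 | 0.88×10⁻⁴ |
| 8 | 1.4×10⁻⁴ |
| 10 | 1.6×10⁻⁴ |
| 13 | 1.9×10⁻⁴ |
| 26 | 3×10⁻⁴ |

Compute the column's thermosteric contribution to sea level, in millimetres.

220 mm

Layer 1 at 26 °C → α = 3×10⁻⁴ K⁻¹
Layer 2 at 13 °C → α = 1.9×10⁻⁴ K⁻¹
Layer 3 at 1.8 °C → α = 0.88×10⁻⁴ K⁻¹
0–53 m: 3×10⁻⁴ × 53 × 1.6 = 0.02544 m
Layer 2: 1.9×10⁻⁴ × 1.2 × 740 = 0.16872 m
Layer 3: 440 × 0.88×10⁻⁴ × 0.65 = 0.025168 m
Δh = 0.02544 + 0.16872 + 0.025168 = 0.219328 m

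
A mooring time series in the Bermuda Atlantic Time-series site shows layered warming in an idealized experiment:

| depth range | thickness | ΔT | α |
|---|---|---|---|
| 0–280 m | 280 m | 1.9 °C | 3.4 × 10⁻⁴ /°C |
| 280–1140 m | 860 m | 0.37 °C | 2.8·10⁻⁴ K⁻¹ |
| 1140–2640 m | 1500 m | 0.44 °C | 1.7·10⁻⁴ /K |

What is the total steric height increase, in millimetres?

382 mm of thermosteric rise

Layer 1: 280 × 3.4×10⁻⁴ × 1.9 = 0.18088 m
0.37 × 2.8×10⁻⁴ × 860 = 0.089096 m
1140–2640 m: 1.7×10⁻⁴ × 0.44 × 1500 = 0.11220 m
Δh = 0.18088 + 0.089096 + 0.11220 = 0.382176 m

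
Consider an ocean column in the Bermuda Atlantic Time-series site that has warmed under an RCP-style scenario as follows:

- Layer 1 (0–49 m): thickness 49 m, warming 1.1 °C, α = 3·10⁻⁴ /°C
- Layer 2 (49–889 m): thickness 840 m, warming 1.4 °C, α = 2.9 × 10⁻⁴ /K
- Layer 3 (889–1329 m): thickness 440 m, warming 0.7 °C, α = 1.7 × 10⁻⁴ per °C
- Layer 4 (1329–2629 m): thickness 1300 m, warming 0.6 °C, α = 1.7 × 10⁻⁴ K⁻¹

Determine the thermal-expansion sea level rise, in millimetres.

Δh ≈ 540 mm

3×10⁻⁴ × 49 × 1.1 = 0.01617 m
Layer 2: 2.9×10⁻⁴ × 840 × 1.4 = 0.34104 m
Layer 3: 0.7 × 1.7×10⁻⁴ × 440 = 0.05236 m
1329–2629 m: 0.6 × 1300 × 1.7×10⁻⁴ = 0.13260 m
Δh = 0.01617 + 0.34104 + 0.05236 + 0.13260 = 0.54217 m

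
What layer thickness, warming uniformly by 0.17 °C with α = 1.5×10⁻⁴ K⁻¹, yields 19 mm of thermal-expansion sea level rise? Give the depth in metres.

about 750 m

H = Δh/(αΔT) = 0.019 / (1.5×10⁻⁴ × 0.17) ≈ 745.1 m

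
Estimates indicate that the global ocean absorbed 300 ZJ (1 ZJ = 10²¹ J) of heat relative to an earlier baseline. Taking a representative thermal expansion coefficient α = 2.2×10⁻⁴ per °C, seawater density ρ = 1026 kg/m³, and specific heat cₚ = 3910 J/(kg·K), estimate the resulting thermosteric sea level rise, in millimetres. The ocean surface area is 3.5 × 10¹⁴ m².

Per unit area: Q = 300×10²¹ / (3.5×10¹⁴) ≈ 8.571×10⁸ J/m²
Δh = αQ/(ρcₚ) = 2.2×10⁻⁴ × 8.571×10⁸ / (1026 × 3910) ≈ 0.047003 m

about 47.0 mm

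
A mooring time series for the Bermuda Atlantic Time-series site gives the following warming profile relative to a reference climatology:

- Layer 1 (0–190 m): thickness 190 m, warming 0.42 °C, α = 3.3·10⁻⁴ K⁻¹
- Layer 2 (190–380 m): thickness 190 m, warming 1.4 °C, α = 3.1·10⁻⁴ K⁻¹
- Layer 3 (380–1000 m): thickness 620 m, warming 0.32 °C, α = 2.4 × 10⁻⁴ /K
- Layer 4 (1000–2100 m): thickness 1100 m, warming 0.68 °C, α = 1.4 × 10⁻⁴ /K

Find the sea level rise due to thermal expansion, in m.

3.3×10⁻⁴ × 190 × 0.42 = 0.026334 m
190–380 m: 1.4 × 190 × 3.1×10⁻⁴ = 0.08246 m
380–1000 m: 2.4×10⁻⁴ × 0.32 × 620 = 0.047616 m
1000–2100 m: 1.4×10⁻⁴ × 0.68 × 1100 = 0.10472 m
Δh = 0.026334 + 0.08246 + 0.047616 + 0.10472 = 0.26113 m

about 0.261 m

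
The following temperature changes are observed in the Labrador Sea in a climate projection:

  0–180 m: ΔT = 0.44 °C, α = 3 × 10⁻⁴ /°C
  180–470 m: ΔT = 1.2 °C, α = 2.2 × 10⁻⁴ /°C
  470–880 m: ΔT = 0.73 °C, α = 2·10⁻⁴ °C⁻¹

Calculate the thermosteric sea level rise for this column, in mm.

Layer 1: 0.44 × 180 × 3×10⁻⁴ = 0.02376 m
180–470 m: 2.2×10⁻⁴ × 290 × 1.2 = 0.07656 m
Layer 3: 410 × 2×10⁻⁴ × 0.73 = 0.05986 m
Δh = 0.02376 + 0.07656 + 0.05986 = 0.16018 m

Δh = 160 mm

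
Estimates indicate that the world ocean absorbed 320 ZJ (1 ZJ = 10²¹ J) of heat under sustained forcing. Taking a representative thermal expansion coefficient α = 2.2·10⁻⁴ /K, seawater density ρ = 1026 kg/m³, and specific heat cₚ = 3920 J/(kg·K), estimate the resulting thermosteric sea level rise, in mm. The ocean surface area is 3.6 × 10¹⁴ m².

Per unit area: Q = 320×10²¹ / (3.6×10¹⁴) ≈ 8.889×10⁸ J/m²
Δh = αQ/(ρcₚ) = 2.2×10⁻⁴ × 8.889×10⁸ / (1026 × 3920) ≈ 0.048623 m

49 mm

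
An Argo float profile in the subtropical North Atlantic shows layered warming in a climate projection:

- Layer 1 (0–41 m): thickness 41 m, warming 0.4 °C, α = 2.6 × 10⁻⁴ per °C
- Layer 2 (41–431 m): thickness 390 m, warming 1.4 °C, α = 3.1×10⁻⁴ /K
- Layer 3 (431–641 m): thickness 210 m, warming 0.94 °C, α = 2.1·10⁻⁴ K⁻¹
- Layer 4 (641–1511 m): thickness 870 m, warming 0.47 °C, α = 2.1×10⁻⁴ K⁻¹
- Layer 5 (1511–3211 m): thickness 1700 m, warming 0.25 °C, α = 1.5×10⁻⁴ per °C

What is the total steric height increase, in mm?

360 mm

2.6×10⁻⁴ × 0.4 × 41 = 0.004264 m
Layer 2: 3.1×10⁻⁴ × 1.4 × 390 = 0.16926 m
431–641 m: 0.94 × 210 × 2.1×10⁻⁴ = 0.041454 m
2.1×10⁻⁴ × 870 × 0.47 = 0.085869 m
1511–3211 m: 1.5×10⁻⁴ × 1700 × 0.25 = 0.06375 m
Δh = 0.004264 + 0.16926 + 0.041454 + 0.085869 + 0.06375 = 0.364597 m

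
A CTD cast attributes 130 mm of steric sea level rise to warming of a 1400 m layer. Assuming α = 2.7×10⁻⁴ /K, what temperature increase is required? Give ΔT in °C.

ΔT = Δh/(αH) = 0.13 / (2.7×10⁻⁴ × 1400) ≈ 0.3439 °C

0.34 °C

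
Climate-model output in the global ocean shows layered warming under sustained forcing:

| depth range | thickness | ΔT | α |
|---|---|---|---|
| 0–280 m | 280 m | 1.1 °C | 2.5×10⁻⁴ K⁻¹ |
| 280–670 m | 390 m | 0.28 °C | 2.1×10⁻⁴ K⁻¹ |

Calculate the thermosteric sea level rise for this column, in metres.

Δh ≈ 0.10 m

0–280 m: 2.5×10⁻⁴ × 280 × 1.1 = 0.07700 m
390 × 0.28 × 2.1×10⁻⁴ = 0.022932 m
Δh = 0.07700 + 0.022932 = 0.099932 m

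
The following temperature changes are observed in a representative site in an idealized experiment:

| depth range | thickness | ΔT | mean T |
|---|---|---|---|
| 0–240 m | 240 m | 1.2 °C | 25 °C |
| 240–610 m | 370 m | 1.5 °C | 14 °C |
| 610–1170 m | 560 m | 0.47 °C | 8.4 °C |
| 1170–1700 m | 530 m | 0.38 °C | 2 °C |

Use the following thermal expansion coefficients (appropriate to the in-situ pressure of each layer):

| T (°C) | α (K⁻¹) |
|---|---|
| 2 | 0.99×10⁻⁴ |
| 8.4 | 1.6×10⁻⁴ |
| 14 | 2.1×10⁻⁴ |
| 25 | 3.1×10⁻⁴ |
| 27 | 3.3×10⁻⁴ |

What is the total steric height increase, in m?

about 0.268 m

Layer 1 at 25 °C → α = 3.1×10⁻⁴ K⁻¹
Layer 2 at 14 °C → α = 2.1×10⁻⁴ K⁻¹
Layer 3 at 8.4 °C → α = 1.6×10⁻⁴ K⁻¹
Layer 4 at 2 °C → α = 0.99×10⁻⁴ K⁻¹
Layer 1: 3.1×10⁻⁴ × 1.2 × 240 = 0.08928 m
1.5 × 2.1×10⁻⁴ × 370 = 0.11655 m
Layer 3: 560 × 1.6×10⁻⁴ × 0.47 = 0.042112 m
Layer 4: 0.38 × 0.99×10⁻⁴ × 530 = 0.0199386 m
Δh = 0.08928 + 0.11655 + 0.042112 + 0.0199386 = 0.2678806 m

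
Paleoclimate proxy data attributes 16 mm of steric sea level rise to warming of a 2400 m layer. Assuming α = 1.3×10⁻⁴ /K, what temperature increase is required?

ΔT = Δh/(αH) = 0.016 / (1.3×10⁻⁴ × 2400) ≈ 0.05128 K

about 0.0513 K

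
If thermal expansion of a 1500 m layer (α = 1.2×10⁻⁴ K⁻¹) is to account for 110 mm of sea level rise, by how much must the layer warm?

0.611 K

ΔT = Δh/(αH) = 0.11 / (1.2×10⁻⁴ × 1500) ≈ 0.6111 K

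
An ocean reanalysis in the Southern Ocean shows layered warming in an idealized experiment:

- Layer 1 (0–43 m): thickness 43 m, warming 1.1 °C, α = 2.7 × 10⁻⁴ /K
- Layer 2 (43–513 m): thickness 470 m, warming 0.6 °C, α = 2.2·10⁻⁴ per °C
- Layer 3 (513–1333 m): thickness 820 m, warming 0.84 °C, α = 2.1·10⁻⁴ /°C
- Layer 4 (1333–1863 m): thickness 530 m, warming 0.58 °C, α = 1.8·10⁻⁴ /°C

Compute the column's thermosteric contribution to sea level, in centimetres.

27.5 cm

2.7×10⁻⁴ × 43 × 1.1 = 0.012771 m
470 × 2.2×10⁻⁴ × 0.6 = 0.06204 m
0.84 × 820 × 2.1×10⁻⁴ = 0.144648 m
530 × 1.8×10⁻⁴ × 0.58 = 0.055332 m
Δh = 0.012771 + 0.06204 + 0.144648 + 0.055332 = 0.274791 m ≈ 27.5 cm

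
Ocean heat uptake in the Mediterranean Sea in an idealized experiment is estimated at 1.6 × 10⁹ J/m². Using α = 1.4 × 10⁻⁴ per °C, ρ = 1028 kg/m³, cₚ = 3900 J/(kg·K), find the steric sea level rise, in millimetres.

about 55.9 mm

Δh = αQ/(ρcₚ) = 1.4×10⁻⁴ × 1.6×10⁹ / (1028 × 3900) ≈ 0.055871 m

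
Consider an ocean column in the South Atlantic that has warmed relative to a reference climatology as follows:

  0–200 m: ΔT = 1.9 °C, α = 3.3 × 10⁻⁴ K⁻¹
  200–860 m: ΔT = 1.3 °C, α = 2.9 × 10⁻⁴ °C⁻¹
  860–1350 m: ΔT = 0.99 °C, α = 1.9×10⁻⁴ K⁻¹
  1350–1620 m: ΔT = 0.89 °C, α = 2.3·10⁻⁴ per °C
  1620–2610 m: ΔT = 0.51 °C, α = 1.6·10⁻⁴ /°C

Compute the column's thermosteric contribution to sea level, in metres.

Δh ≈ 0.60 m

1.9 × 200 × 3.3×10⁻⁴ = 0.12540 m
660 × 1.3 × 2.9×10⁻⁴ = 0.24882 m
1.9×10⁻⁴ × 490 × 0.99 = 0.092169 m
Layer 4: 2.3×10⁻⁴ × 270 × 0.89 = 0.055269 m
0.51 × 1.6×10⁻⁴ × 990 = 0.080784 m
Δh = 0.12540 + 0.24882 + 0.092169 + 0.055269 + 0.080784 = 0.602442 m ≈ 0.60 m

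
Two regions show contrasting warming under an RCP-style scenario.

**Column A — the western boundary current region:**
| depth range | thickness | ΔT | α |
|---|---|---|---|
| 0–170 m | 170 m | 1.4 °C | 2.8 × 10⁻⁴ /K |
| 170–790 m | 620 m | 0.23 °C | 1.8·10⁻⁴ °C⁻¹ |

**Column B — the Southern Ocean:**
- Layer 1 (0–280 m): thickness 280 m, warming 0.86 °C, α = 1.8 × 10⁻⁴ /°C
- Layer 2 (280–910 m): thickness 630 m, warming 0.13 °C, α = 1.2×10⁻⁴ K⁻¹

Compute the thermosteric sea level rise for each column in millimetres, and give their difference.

A: 92 mm; B: 53 mm; difference 39 mm

A Layer 1: 1.4 × 2.8×10⁻⁴ × 170 = 0.06664 m
A 170–790 m: 620 × 0.23 × 1.8×10⁻⁴ = 0.025668 m
A total: 0.092308 m
B 280 × 1.8×10⁻⁴ × 0.86 = 0.043344 m
B 280–910 m: 630 × 0.13 × 1.2×10⁻⁴ = 0.009828 m
B total: 0.053172 m
Difference: 0.092308 − 0.053172 = 0.039136 m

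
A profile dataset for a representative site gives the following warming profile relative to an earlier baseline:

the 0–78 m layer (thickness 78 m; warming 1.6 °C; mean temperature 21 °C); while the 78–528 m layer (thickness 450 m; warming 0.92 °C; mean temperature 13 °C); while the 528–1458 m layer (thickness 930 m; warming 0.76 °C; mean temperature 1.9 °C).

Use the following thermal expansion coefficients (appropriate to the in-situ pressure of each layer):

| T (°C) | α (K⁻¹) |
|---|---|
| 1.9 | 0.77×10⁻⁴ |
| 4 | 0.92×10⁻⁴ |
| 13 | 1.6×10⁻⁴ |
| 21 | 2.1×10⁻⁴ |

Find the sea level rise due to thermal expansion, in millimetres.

Layer 1 at 21 °C → α = 2.1×10⁻⁴ K⁻¹
Layer 2 at 13 °C → α = 1.6×10⁻⁴ K⁻¹
Layer 3 at 1.9 °C → α = 0.77×10⁻⁴ K⁻¹
0–78 m: 2.1×10⁻⁴ × 78 × 1.6 = 0.026208 m
1.6×10⁻⁴ × 0.92 × 450 = 0.06624 m
528–1458 m: 930 × 0.77×10⁻⁴ × 0.76 = 0.0544236 m
Δh = 0.026208 + 0.06624 + 0.0544236 = 0.1468716 m ≈ 147 mm

about 147 mm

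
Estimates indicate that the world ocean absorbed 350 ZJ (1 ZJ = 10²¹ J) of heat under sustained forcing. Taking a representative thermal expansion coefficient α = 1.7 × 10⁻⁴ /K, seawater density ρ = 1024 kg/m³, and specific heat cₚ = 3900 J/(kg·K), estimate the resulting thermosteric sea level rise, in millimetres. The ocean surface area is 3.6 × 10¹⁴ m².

41.4 mm of thermosteric rise

Per unit area: Q = 350×10²¹ / (3.6×10¹⁴) ≈ 9.722×10⁸ J/m²
Δh = αQ/(ρcₚ) = 1.7×10⁻⁴ × 9.722×10⁸ / (1024 × 3900) ≈ 0.041385 m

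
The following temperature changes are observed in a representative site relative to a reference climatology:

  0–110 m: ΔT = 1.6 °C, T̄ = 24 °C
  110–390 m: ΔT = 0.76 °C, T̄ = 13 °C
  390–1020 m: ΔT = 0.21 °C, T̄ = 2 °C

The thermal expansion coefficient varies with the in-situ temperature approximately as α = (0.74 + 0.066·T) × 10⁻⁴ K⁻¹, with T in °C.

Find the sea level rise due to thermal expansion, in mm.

about 86 mm

Layer 1: α = (0.74 + 0.066×24)×10⁻⁴ = 2.324×10⁻⁴ K⁻¹
Layer 2: α = (0.74 + 0.066×13)×10⁻⁴ = 1.598×10⁻⁴ K⁻¹
Layer 3: α = (0.74 + 0.066×2)×10⁻⁴ = 0.872×10⁻⁴ K⁻¹
Layer 1: 1.6 × 2.324×10⁻⁴ × 110 = 0.0409024 m
110–390 m: 0.76 × 280 × 1.598×10⁻⁴ = 0.03400544 m
390–1020 m: 630 × 0.872×10⁻⁴ × 0.21 = 0.01153656 m
Δh = 0.0409024 + 0.03400544 + 0.01153656 = 0.0864444 m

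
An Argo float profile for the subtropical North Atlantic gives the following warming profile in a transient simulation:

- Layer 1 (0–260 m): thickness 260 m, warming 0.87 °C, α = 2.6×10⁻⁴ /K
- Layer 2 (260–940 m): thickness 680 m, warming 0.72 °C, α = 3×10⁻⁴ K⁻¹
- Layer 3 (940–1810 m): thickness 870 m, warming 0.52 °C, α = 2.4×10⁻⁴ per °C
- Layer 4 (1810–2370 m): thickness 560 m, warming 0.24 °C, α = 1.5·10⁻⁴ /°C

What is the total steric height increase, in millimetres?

334 mm

Layer 1: 2.6×10⁻⁴ × 0.87 × 260 = 0.058812 m
0.72 × 3×10⁻⁴ × 680 = 0.14688 m
0.52 × 2.4×10⁻⁴ × 870 = 0.108576 m
1810–2370 m: 560 × 1.5×10⁻⁴ × 0.24 = 0.02016 m
Δh = 0.058812 + 0.14688 + 0.108576 + 0.02016 = 0.334428 m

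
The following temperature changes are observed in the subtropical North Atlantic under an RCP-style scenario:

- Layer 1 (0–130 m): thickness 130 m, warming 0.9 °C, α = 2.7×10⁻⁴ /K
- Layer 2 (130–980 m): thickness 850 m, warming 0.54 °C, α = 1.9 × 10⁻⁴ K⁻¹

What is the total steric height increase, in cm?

12 cm of thermosteric rise

0.9 × 130 × 2.7×10⁻⁴ = 0.03159 m
1.9×10⁻⁴ × 0.54 × 850 = 0.08721 m
Δh = 0.03159 + 0.08721 = 0.11880 m ≈ 12 cm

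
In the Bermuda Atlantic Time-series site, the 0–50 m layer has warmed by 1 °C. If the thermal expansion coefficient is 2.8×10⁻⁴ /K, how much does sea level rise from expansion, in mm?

Δh = 14 mm

Δh = αΔT·H = 2.8×10⁻⁴ × 1 × 50 = 0.01400 m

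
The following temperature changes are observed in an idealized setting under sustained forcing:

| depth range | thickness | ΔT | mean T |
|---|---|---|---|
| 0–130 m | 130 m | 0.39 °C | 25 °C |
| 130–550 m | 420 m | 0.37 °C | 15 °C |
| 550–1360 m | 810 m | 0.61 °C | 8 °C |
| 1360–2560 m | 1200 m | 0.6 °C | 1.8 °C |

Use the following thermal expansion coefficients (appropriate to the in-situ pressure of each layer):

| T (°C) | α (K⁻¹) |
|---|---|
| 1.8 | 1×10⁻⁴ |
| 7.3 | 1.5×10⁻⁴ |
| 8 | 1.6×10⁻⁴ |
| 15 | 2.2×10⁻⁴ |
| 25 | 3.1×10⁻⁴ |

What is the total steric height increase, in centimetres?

20 cm

Layer 1 at 25 °C → α = 3.1×10⁻⁴ K⁻¹
Layer 2 at 15 °C → α = 2.2×10⁻⁴ K⁻¹
Layer 3 at 8 °C → α = 1.6×10⁻⁴ K⁻¹
Layer 4 at 1.8 °C → α = 1×10⁻⁴ K⁻¹
Layer 1: 130 × 0.39 × 3.1×10⁻⁴ = 0.015717 m
420 × 2.2×10⁻⁴ × 0.37 = 0.034188 m
Layer 3: 1.6×10⁻⁴ × 0.61 × 810 = 0.079056 m
Layer 4: 1200 × 0.6 × 1×10⁻⁴ = 0.07200 m
Δh = 0.015717 + 0.034188 + 0.079056 + 0.07200 = 0.200961 m ≈ 20 cm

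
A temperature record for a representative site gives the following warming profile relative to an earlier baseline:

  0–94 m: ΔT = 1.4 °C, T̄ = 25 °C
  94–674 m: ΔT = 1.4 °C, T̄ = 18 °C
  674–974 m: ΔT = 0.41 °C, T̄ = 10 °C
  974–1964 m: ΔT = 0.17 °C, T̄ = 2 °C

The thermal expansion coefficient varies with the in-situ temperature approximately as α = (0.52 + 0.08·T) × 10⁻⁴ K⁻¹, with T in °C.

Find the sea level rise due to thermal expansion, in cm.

Δh = 22.0 cm

Layer 1: α = (0.52 + 0.08×25)×10⁻⁴ = 2.52×10⁻⁴ K⁻¹
Layer 2: α = (0.52 + 0.08×18)×10⁻⁴ = 1.96×10⁻⁴ K⁻¹
Layer 3: α = (0.52 + 0.08×10)×10⁻⁴ = 1.32×10⁻⁴ K⁻¹
Layer 4: α = (0.52 + 0.08×2)×10⁻⁴ = 0.68×10⁻⁴ K⁻¹
Layer 1: 1.4 × 2.52×10⁻⁴ × 94 = 0.0331632 m
Layer 2: 580 × 1.4 × 1.96×10⁻⁴ = 0.159152 m
674–974 m: 1.32×10⁻⁴ × 300 × 0.41 = 0.016236 m
974–1964 m: 990 × 0.68×10⁻⁴ × 0.17 = 0.0114444 m
Δh = 0.0331632 + 0.159152 + 0.016236 + 0.0114444 = 0.2199956 m ≈ 22.0 cm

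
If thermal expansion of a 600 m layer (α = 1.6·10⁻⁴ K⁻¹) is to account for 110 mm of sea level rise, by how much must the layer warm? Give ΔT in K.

about 1.15 K

ΔT = Δh/(αH) = 0.11 / (1.6×10⁻⁴ × 600) ≈ 1.146 K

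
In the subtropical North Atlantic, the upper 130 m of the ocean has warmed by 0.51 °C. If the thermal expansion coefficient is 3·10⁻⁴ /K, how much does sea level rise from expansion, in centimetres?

Δh = αΔT·H = 3×10⁻⁴ × 0.51 × 130 = 0.01989 m

Δh ≈ 2.0 cm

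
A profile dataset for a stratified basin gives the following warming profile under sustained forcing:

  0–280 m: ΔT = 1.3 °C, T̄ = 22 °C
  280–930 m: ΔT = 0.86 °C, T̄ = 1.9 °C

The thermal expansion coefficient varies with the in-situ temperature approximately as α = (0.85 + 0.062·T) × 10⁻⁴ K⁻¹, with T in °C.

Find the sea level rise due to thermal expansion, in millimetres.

Δh ≈ 130 mm

Layer 1: α = (0.85 + 0.062×22)×10⁻⁴ = 2.214×10⁻⁴ K⁻¹
Layer 2: α = (0.85 + 0.062×1.9)×10⁻⁴ = 0.9678×10⁻⁴ K⁻¹
Layer 1: 1.3 × 2.214×10⁻⁴ × 280 = 0.0805896 m
0.86 × 650 × 0.9678×10⁻⁴ = 0.05410002 m
Δh = 0.0805896 + 0.05410002 = 0.13468962 m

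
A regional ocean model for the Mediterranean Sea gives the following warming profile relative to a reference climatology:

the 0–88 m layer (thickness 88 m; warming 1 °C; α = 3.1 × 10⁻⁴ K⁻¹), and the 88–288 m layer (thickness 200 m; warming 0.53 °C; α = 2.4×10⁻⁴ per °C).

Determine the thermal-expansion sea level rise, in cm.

0–88 m: 3.1×10⁻⁴ × 1 × 88 = 0.02728 m
Layer 2: 0.53 × 200 × 2.4×10⁻⁴ = 0.02544 m
Δh = 0.02728 + 0.02544 = 0.05272 m ≈ 5.27 cm

about 5.27 cm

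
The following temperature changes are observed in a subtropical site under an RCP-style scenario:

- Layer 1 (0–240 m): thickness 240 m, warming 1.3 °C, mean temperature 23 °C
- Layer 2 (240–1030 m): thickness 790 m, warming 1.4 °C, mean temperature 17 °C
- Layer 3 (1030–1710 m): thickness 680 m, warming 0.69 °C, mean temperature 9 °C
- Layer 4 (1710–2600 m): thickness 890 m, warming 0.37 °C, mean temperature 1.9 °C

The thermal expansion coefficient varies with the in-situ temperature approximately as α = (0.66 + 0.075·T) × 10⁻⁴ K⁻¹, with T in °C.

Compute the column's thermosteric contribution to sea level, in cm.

Δh = 37.7 cm

Layer 1: α = (0.66 + 0.075×23)×10⁻⁴ = 2.385×10⁻⁴ K⁻¹
Layer 2: α = (0.66 + 0.075×17)×10⁻⁴ = 1.935×10⁻⁴ K⁻¹
Layer 3: α = (0.66 + 0.075×9)×10⁻⁴ = 1.335×10⁻⁴ K⁻¹
Layer 4: α = (0.66 + 0.075×1.9)×10⁻⁴ = 0.8025×10⁻⁴ K⁻¹
0–240 m: 1.3 × 2.385×10⁻⁴ × 240 = 0.074412 m
1.4 × 790 × 1.935×10⁻⁴ = 0.214011 m
Layer 3: 1.335×10⁻⁴ × 680 × 0.69 = 0.0626382 m
0.8025×10⁻⁴ × 890 × 0.37 = 0.026426325 m
Δh = 0.074412 + 0.214011 + 0.0626382 + 0.026426325 = 0.377487525 m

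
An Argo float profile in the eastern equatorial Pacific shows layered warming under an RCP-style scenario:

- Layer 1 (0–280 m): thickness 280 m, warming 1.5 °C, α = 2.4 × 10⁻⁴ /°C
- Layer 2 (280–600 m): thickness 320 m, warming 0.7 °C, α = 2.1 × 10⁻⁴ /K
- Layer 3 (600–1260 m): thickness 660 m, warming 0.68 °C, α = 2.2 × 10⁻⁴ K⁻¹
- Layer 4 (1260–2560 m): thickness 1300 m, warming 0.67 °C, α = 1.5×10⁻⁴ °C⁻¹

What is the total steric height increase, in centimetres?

38 cm

0–280 m: 1.5 × 2.4×10⁻⁴ × 280 = 0.10080 m
Layer 2: 320 × 0.7 × 2.1×10⁻⁴ = 0.04704 m
600–1260 m: 660 × 0.68 × 2.2×10⁻⁴ = 0.098736 m
1260–2560 m: 0.67 × 1300 × 1.5×10⁻⁴ = 0.13065 m
Δh = 0.10080 + 0.04704 + 0.098736 + 0.13065 = 0.377226 m ≈ 38 cm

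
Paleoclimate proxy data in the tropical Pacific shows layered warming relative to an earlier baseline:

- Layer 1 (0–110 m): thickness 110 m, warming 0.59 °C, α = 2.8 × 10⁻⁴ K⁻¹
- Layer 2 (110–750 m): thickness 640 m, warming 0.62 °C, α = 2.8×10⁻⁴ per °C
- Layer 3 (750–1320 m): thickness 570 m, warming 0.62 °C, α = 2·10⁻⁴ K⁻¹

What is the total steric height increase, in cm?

about 20.0 cm

0–110 m: 2.8×10⁻⁴ × 110 × 0.59 = 0.018172 m
Layer 2: 0.62 × 2.8×10⁻⁴ × 640 = 0.111104 m
750–1320 m: 0.62 × 2×10⁻⁴ × 570 = 0.07068 m
Δh = 0.018172 + 0.111104 + 0.07068 = 0.199956 m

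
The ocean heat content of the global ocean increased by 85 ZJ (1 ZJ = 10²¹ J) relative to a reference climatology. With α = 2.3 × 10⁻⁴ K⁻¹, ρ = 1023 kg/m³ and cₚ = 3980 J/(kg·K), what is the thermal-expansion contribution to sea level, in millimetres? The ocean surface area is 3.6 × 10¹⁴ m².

about 13.3 mm

Per unit area: Q = 85×10²¹ / (3.6×10¹⁴) ≈ 2.361×10⁸ J/m²
Δh = αQ/(ρcₚ) = 2.3×10⁻⁴ × 2.361×10⁸ / (1023 × 3980) ≈ 0.013337 m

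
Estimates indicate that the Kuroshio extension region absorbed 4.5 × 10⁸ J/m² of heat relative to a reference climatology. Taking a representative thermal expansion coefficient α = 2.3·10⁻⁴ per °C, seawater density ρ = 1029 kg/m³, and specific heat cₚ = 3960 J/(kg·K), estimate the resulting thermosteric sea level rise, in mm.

25.4 mm

Δh = αQ/(ρcₚ) = 2.3×10⁻⁴ × 4.5×10⁸ / (1029 × 3960) ≈ 0.02540 m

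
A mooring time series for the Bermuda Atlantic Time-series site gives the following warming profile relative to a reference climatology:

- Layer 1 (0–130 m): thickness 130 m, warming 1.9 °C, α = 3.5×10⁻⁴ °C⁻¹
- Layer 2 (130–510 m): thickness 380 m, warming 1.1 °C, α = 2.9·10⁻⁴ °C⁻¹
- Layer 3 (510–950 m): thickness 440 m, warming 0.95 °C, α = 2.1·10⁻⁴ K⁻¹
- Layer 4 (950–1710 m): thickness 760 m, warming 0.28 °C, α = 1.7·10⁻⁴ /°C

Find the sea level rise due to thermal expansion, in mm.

Layer 1: 3.5×10⁻⁴ × 130 × 1.9 = 0.08645 m
380 × 2.9×10⁻⁴ × 1.1 = 0.12122 m
Layer 3: 0.95 × 440 × 2.1×10⁻⁴ = 0.08778 m
Layer 4: 1.7×10⁻⁴ × 760 × 0.28 = 0.036176 m
Δh = 0.08645 + 0.12122 + 0.08778 + 0.036176 = 0.331626 m ≈ 332 mm

332 mm of thermosteric rise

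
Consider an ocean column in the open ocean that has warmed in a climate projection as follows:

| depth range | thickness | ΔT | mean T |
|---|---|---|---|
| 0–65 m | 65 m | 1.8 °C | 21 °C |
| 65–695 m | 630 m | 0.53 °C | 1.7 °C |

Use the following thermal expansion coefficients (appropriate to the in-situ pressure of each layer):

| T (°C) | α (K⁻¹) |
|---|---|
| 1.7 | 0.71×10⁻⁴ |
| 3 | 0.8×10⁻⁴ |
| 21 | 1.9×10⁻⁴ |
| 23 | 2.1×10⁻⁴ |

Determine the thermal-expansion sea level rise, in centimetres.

Layer 1 at 21 °C → α = 1.9×10⁻⁴ K⁻¹
Layer 2 at 1.7 °C → α = 0.71×10⁻⁴ K⁻¹
1.9×10⁻⁴ × 65 × 1.8 = 0.02223 m
630 × 0.53 × 0.71×10⁻⁴ = 0.0237069 m
Δh = 0.02223 + 0.0237069 = 0.0459369 m ≈ 4.59 cm

about 4.59 cm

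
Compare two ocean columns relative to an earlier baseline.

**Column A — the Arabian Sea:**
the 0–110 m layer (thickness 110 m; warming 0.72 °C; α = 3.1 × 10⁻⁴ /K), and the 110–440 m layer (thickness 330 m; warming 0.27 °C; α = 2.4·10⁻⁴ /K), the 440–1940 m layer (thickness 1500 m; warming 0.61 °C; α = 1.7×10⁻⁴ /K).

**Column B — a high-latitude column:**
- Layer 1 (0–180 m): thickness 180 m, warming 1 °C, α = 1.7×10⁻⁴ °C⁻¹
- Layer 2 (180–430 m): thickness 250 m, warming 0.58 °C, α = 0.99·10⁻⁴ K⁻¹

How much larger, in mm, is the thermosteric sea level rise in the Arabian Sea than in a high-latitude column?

A 0–110 m: 110 × 3.1×10⁻⁴ × 0.72 = 0.024552 m
A 2.4×10⁻⁴ × 330 × 0.27 = 0.021384 m
A 440–1940 m: 1500 × 1.7×10⁻⁴ × 0.61 = 0.15555 m
A total: 0.201486 m
B 1.7×10⁻⁴ × 1 × 180 = 0.03060 m
B Layer 2: 0.58 × 0.99×10⁻⁴ × 250 = 0.014355 m
B total: 0.044955 m
Difference: 0.201486 − 0.044955 = 0.156531 m

160 mm larger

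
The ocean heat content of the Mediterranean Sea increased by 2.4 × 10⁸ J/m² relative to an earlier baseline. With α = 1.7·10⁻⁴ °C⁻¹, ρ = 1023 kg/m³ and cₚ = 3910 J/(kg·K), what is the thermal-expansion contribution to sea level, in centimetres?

Δh = αQ/(ρcₚ) = 1.7×10⁻⁴ × 2.4×10⁸ / (1023 × 3910) ≈ 0.01020 m

Δh ≈ 1.02 cm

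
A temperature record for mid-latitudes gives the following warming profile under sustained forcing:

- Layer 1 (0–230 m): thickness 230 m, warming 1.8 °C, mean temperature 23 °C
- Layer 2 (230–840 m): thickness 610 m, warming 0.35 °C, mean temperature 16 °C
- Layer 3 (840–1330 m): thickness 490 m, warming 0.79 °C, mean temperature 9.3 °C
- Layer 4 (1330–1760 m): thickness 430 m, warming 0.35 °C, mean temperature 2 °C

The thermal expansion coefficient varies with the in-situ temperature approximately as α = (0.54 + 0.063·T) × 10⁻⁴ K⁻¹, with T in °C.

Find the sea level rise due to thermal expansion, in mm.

Layer 1: α = (0.54 + 0.063×23)×10⁻⁴ = 1.989×10⁻⁴ K⁻¹
Layer 2: α = (0.54 + 0.063×16)×10⁻⁴ = 1.548×10⁻⁴ K⁻¹
Layer 3: α = (0.54 + 0.063×9.3)×10⁻⁴ = 1.1259×10⁻⁴ K⁻¹
Layer 4: α = (0.54 + 0.063×2)×10⁻⁴ = 0.666×10⁻⁴ K⁻¹
1.989×10⁻⁴ × 230 × 1.8 = 0.0823446 m
Layer 2: 1.548×10⁻⁴ × 610 × 0.35 = 0.0330498 m
840–1330 m: 490 × 1.1259×10⁻⁴ × 0.79 = 0.043583589 m
1330–1760 m: 0.35 × 0.666×10⁻⁴ × 430 = 0.0100233 m
Δh = 0.0823446 + 0.0330498 + 0.043583589 + 0.0100233 = 0.169001289 m

Δh ≈ 169 mm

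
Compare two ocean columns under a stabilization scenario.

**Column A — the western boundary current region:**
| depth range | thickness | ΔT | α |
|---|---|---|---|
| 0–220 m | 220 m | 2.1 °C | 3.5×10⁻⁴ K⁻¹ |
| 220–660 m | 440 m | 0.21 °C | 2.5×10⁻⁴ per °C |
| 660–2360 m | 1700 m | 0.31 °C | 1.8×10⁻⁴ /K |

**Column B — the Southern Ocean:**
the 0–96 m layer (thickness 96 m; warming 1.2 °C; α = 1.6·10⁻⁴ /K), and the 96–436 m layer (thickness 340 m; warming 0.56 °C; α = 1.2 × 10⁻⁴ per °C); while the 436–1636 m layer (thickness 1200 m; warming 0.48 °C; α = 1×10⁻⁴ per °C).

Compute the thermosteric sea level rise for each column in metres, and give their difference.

A: 0.28 m; B: 0.099 m; difference 0.18 m

A Layer 1: 220 × 3.5×10⁻⁴ × 2.1 = 0.16170 m
A 220–660 m: 0.21 × 440 × 2.5×10⁻⁴ = 0.02310 m
A 1.8×10⁻⁴ × 1700 × 0.31 = 0.09486 m
A total: 0.27966 m
B 0–96 m: 1.2 × 1.6×10⁻⁴ × 96 = 0.018432 m
B 96–436 m: 340 × 0.56 × 1.2×10⁻⁴ = 0.022848 m
B 1×10⁻⁴ × 1200 × 0.48 = 0.05760 m
B total: 0.09888 m
Difference: 0.27966 − 0.09888 = 0.18078 m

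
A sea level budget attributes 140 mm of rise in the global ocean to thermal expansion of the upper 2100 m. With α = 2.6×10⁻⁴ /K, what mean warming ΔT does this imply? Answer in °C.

ΔT = Δh/(αH) = 0.14 / (2.6×10⁻⁴ × 2100) ≈ 0.2564 °C

0.256 °C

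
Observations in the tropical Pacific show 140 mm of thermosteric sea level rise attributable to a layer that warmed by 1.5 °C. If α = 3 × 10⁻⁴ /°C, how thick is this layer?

about 311 m

H = Δh/(αΔT) = 0.14 / (3×10⁻⁴ × 1.5) ≈ 311.1 m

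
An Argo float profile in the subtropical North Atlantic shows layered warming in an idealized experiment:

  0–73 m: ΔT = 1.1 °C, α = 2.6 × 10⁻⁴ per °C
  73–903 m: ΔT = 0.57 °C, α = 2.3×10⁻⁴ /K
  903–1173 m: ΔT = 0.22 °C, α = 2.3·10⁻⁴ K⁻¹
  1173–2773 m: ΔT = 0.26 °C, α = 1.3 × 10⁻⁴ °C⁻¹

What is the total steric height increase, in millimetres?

200 mm of thermosteric rise

Layer 1: 73 × 1.1 × 2.6×10⁻⁴ = 0.020878 m
73–903 m: 0.57 × 2.3×10⁻⁴ × 830 = 0.108813 m
270 × 0.22 × 2.3×10⁻⁴ = 0.013662 m
1173–2773 m: 0.26 × 1.3×10⁻⁴ × 1600 = 0.05408 m
Δh = 0.020878 + 0.108813 + 0.013662 + 0.05408 = 0.197433 m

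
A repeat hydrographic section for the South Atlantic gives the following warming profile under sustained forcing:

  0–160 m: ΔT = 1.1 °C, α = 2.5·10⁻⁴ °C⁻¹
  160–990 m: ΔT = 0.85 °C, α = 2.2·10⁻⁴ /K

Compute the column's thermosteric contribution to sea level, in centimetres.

0–160 m: 160 × 2.5×10⁻⁴ × 1.1 = 0.04400 m
160–990 m: 830 × 2.2×10⁻⁴ × 0.85 = 0.15521 m
Δh = 0.04400 + 0.15521 = 0.19921 m

about 19.9 cm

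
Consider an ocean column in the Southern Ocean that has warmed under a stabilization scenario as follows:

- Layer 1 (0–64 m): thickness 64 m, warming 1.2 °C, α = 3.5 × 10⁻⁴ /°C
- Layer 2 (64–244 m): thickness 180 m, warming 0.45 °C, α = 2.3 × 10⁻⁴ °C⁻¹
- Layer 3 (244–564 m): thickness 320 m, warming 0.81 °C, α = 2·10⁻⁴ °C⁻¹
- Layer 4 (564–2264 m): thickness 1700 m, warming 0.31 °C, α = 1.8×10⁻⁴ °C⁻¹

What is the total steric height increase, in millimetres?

192 mm of thermosteric rise

3.5×10⁻⁴ × 1.2 × 64 = 0.02688 m
Layer 2: 180 × 0.45 × 2.3×10⁻⁴ = 0.01863 m
Layer 3: 2×10⁻⁴ × 0.81 × 320 = 0.05184 m
Layer 4: 0.31 × 1.8×10⁻⁴ × 1700 = 0.09486 m
Δh = 0.02688 + 0.01863 + 0.05184 + 0.09486 = 0.19221 m ≈ 192 mm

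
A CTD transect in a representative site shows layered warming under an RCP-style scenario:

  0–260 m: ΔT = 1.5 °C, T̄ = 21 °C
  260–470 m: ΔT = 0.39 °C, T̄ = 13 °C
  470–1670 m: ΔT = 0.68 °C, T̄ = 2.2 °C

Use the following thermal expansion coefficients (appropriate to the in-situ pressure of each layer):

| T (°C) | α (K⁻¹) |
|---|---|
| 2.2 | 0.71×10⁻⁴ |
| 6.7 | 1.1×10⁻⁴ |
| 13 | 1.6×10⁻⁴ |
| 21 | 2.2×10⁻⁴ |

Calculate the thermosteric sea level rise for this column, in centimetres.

Layer 1 at 21 °C → α = 2.2×10⁻⁴ K⁻¹
Layer 2 at 13 °C → α = 1.6×10⁻⁴ K⁻¹
Layer 3 at 2.2 °C → α = 0.71×10⁻⁴ K⁻¹
2.2×10⁻⁴ × 1.5 × 260 = 0.08580 m
Layer 2: 0.39 × 210 × 1.6×10⁻⁴ = 0.013104 m
Layer 3: 1200 × 0.68 × 0.71×10⁻⁴ = 0.057936 m
Δh = 0.08580 + 0.013104 + 0.057936 = 0.15684 m

about 15.7 cm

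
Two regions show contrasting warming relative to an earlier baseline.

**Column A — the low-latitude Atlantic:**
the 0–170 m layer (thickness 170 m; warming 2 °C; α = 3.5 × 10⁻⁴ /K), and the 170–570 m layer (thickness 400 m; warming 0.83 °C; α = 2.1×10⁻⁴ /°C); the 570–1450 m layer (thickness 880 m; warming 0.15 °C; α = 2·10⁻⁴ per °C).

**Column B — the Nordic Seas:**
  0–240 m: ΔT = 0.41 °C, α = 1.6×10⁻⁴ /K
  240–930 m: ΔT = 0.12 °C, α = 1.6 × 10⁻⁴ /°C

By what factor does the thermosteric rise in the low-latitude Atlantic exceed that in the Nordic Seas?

A 170 × 3.5×10⁻⁴ × 2 = 0.11900 m
A Layer 2: 2.1×10⁻⁴ × 0.83 × 400 = 0.06972 m
A Layer 3: 2×10⁻⁴ × 880 × 0.15 = 0.02640 m
A total: 0.21512 m
B 0.41 × 1.6×10⁻⁴ × 240 = 0.015744 m
B Layer 2: 1.6×10⁻⁴ × 0.12 × 690 = 0.013248 m
B total: 0.028992 m
Ratio: 0.21512 / 0.028992 ≈ 7.420

≈ 7.4×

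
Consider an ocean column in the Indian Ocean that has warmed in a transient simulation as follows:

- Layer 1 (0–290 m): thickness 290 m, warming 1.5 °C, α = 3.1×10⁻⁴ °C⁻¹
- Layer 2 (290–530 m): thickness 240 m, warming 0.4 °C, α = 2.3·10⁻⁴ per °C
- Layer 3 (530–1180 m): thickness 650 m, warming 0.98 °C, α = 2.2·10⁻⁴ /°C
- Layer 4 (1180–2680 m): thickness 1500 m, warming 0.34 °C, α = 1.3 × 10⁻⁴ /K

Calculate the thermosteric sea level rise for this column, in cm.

Layer 1: 290 × 1.5 × 3.1×10⁻⁴ = 0.13485 m
Layer 2: 2.3×10⁻⁴ × 0.4 × 240 = 0.02208 m
530–1180 m: 650 × 0.98 × 2.2×10⁻⁴ = 0.14014 m
1180–2680 m: 0.34 × 1.3×10⁻⁴ × 1500 = 0.06630 m
Δh = 0.13485 + 0.02208 + 0.14014 + 0.06630 = 0.36337 m ≈ 36 cm

36 cm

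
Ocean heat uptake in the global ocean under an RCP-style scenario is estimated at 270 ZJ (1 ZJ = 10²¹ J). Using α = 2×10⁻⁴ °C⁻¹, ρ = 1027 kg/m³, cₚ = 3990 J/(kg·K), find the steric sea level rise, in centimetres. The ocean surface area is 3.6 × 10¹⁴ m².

Per unit area: Q = 270×10²¹ / (3.6×10¹⁴) = 7.5×10⁸ J/m²
Δh = αQ/(ρcₚ) = 2×10⁻⁴ × 7.5×10⁸ / (1027 × 3990) ≈ 0.036606 m

Δh ≈ 3.7 cm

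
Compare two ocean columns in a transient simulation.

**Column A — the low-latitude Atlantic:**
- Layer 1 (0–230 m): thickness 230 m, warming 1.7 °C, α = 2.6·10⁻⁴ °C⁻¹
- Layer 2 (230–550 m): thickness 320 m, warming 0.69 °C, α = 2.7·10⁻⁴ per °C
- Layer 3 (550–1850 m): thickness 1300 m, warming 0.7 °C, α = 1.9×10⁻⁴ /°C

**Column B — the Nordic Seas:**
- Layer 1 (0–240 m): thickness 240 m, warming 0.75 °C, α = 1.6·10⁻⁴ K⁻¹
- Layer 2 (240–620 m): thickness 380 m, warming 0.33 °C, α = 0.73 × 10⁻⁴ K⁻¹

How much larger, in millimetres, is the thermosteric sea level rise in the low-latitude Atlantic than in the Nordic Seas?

300 mm

A Layer 1: 2.6×10⁻⁴ × 230 × 1.7 = 0.10166 m
A Layer 2: 2.7×10⁻⁴ × 320 × 0.69 = 0.059616 m
A 1.9×10⁻⁴ × 0.7 × 1300 = 0.17290 m
A total: 0.334176 m
B Layer 1: 1.6×10⁻⁴ × 240 × 0.75 = 0.02880 m
B Layer 2: 380 × 0.33 × 0.73×10⁻⁴ = 0.0091542 m
B total: 0.0379542 m
Difference: 0.334176 − 0.0379542 = 0.2962218 m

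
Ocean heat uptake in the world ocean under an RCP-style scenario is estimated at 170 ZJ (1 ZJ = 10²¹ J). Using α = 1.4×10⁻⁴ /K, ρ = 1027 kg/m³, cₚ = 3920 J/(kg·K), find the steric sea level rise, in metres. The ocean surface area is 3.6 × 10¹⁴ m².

Per unit area: Q = 170×10²¹ / (3.6×10¹⁴) ≈ 4.722×10⁸ J/m²
Δh = αQ/(ρcₚ) = 1.4×10⁻⁴ × 4.722×10⁸ / (1027 × 3920) ≈ 0.016421 m

0.0164 m of thermosteric rise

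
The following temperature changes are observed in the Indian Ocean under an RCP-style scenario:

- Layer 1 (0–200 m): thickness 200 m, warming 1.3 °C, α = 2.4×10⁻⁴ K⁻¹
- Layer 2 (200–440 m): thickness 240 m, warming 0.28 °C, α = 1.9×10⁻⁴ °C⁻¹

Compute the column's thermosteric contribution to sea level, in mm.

75 mm

0–200 m: 1.3 × 2.4×10⁻⁴ × 200 = 0.06240 m
200–440 m: 1.9×10⁻⁴ × 240 × 0.28 = 0.012768 m
Δh = 0.06240 + 0.012768 = 0.075168 m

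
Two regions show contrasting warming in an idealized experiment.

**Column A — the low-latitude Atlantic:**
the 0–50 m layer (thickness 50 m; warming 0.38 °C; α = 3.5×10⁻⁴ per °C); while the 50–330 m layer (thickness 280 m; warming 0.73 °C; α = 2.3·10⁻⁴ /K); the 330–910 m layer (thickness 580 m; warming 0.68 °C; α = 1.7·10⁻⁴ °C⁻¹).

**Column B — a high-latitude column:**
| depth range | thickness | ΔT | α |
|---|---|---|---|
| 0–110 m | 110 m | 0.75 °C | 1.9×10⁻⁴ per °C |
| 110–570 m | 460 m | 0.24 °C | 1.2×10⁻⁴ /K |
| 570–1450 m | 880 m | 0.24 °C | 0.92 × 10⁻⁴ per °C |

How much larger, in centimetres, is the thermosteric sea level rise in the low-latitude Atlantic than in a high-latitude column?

A Layer 1: 3.5×10⁻⁴ × 50 × 0.38 = 0.00665 m
A 0.73 × 2.3×10⁻⁴ × 280 = 0.047012 m
A Layer 3: 580 × 1.7×10⁻⁴ × 0.68 = 0.067048 m
A total: 0.12071 m
B 1.9×10⁻⁴ × 110 × 0.75 = 0.015675 m
B 460 × 1.2×10⁻⁴ × 0.24 = 0.013248 m
B 570–1450 m: 0.24 × 880 × 0.92×10⁻⁴ = 0.0194304 m
B total: 0.0483534 m
Difference: 0.12071 − 0.0483534 = 0.0723566 m

7.24 cm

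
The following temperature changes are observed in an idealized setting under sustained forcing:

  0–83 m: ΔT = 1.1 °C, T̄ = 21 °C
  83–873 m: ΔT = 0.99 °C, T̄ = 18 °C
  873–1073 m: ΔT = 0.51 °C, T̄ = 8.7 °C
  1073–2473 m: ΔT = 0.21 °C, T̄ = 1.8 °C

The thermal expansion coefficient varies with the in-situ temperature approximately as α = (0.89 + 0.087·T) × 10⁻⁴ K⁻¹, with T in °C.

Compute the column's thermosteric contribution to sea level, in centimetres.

Layer 1: α = (0.89 + 0.087×21)×10⁻⁴ = 2.717×10⁻⁴ K⁻¹
Layer 2: α = (0.89 + 0.087×18)×10⁻⁴ = 2.456×10⁻⁴ K⁻¹
Layer 3: α = (0.89 + 0.087×8.7)×10⁻⁴ = 1.6469×10⁻⁴ K⁻¹
Layer 4: α = (0.89 + 0.087×1.8)×10⁻⁴ = 1.0466×10⁻⁴ K⁻¹
0–83 m: 2.717×10⁻⁴ × 83 × 1.1 = 0.02480621 m
0.99 × 790 × 2.456×10⁻⁴ = 0.19208376 m
Layer 3: 0.51 × 200 × 1.6469×10⁻⁴ = 0.01679838 m
1400 × 0.21 × 1.0466×10⁻⁴ = 0.03077004 m
Δh = 0.02480621 + 0.19208376 + 0.01679838 + 0.03077004 = 0.26445839 m

Δh = 26 cm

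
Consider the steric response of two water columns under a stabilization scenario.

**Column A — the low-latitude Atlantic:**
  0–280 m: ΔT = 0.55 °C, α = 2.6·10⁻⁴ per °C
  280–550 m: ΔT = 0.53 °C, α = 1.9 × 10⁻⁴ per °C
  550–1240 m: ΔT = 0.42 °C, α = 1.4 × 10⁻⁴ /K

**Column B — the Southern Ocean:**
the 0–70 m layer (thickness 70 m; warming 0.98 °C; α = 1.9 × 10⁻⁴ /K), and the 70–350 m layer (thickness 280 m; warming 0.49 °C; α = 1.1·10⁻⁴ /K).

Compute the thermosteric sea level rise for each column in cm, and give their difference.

A: 10.8 cm; B: 2.81 cm; difference 7.97 cm

A 0.55 × 2.6×10⁻⁴ × 280 = 0.04004 m
A 280–550 m: 270 × 1.9×10⁻⁴ × 0.53 = 0.027189 m
A 550–1240 m: 1.4×10⁻⁴ × 0.42 × 690 = 0.040572 m
A total: 0.107801 m
B Layer 1: 0.98 × 70 × 1.9×10⁻⁴ = 0.013034 m
B 70–350 m: 1.1×10⁻⁴ × 0.49 × 280 = 0.015092 m
B total: 0.028126 m
Difference: 0.107801 − 0.028126 = 0.079675 m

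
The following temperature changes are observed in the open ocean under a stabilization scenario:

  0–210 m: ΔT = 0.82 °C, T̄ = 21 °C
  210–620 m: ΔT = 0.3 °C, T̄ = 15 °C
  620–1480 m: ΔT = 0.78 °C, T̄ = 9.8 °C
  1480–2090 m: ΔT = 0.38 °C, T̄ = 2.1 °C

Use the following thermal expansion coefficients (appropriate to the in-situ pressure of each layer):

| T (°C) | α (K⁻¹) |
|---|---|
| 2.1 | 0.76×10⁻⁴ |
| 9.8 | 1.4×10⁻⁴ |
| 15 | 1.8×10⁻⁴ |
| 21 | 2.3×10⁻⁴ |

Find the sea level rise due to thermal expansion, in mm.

about 170 mm

Layer 1 at 21 °C → α = 2.3×10⁻⁴ K⁻¹
Layer 2 at 15 °C → α = 1.8×10⁻⁴ K⁻¹
Layer 3 at 9.8 °C → α = 1.4×10⁻⁴ K⁻¹
Layer 4 at 2.1 °C → α = 0.76×10⁻⁴ K⁻¹
0.82 × 210 × 2.3×10⁻⁴ = 0.039606 m
410 × 1.8×10⁻⁴ × 0.3 = 0.02214 m
1.4×10⁻⁴ × 0.78 × 860 = 0.093912 m
1480–2090 m: 610 × 0.38 × 0.76×10⁻⁴ = 0.0176168 m
Δh = 0.039606 + 0.02214 + 0.093912 + 0.0176168 = 0.1732748 m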